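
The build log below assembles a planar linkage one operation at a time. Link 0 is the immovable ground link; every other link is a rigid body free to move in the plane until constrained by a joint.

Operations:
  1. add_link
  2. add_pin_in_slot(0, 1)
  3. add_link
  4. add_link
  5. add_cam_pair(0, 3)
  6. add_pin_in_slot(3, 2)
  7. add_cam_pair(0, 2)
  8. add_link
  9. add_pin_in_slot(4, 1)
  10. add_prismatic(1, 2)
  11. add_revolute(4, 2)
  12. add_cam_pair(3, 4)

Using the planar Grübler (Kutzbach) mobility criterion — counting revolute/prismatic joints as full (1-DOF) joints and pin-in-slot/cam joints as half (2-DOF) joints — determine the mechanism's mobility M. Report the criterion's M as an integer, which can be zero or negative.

M = 2

(L,J1,J2)=(1,0,0); link0 fixed
link1: (2,0,0)
PS 0-1 [J2]: (2,0,1)
link2: (3,0,1)
link3: (4,0,1)
C 0-3 [J2]: (4,0,2)
PS 3-2 [J2]: (4,0,3)
C 0-2 [J2]: (4,0,4)
link4: (5,0,4)
PS 4-1 [J2]: (5,0,5)
P 1-2 [J1]: (5,1,5)
R 4-2 [J1]: (5,2,5)
C 3-4 [J2]: (5,2,6)
Grübler: 3·4 − 2·2 − 6 = 2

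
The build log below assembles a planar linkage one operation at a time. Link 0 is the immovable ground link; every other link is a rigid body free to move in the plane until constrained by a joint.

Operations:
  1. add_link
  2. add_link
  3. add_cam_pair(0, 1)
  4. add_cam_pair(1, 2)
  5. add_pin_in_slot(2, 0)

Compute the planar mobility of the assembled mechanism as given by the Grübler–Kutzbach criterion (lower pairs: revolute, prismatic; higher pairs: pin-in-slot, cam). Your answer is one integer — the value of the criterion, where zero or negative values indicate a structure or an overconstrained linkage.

M = 3

link 0 = ground. State L|J1|J2 = 1|0|0
+link1  2|0|0
+link2  3|0|0
C(0,1) f=2→J2  3|0|1
C(1,2) f=2→J2  3|0|2
PS(2,0) f=2→J2  3|0|3
M = 3(3−1)−2·0−3 = 6−0−3 = 3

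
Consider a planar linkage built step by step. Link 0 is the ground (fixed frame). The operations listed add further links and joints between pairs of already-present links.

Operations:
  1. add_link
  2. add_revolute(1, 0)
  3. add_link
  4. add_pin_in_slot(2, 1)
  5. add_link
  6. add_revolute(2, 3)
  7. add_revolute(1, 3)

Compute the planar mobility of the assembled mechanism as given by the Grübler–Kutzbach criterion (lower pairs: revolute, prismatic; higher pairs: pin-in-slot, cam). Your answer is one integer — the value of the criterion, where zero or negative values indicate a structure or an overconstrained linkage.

ground; <1,0,0>
#1 <2,0,0>
R:1↔0 J1 <2,1,0>
#2 <3,1,0>
PS:2↔1 J2 <3,1,1>
#3 <4,1,1>
R:2↔3 J1 <4,2,1>
R:1↔3 J1 <4,3,1>
3×3 − 2×3 − 1×1 = 2

M = 2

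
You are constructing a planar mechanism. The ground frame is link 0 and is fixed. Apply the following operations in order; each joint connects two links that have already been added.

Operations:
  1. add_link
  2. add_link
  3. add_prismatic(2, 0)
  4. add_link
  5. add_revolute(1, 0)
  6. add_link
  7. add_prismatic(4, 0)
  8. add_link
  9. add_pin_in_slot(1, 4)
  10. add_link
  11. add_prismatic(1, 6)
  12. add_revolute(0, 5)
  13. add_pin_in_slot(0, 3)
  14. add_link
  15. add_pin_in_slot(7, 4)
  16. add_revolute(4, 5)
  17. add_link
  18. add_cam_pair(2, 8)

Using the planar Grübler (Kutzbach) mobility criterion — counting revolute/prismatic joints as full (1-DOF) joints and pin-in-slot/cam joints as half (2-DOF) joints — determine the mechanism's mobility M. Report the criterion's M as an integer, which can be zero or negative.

ground; <1,0,0>
#1 <2,0,0>
#2 <3,0,0>
P:2↔0 J1 <3,1,0>
#3 <4,1,0>
R:1↔0 J1 <4,2,0>
#4 <5,2,0>
P:4↔0 J1 <5,3,0>
#5 <6,3,0>
PS:1↔4 J2 <6,3,1>
#6 <7,3,1>
P:1↔6 J1 <7,4,1>
R:0↔5 J1 <7,5,1>
PS:0↔3 J2 <7,5,2>
#7 <8,5,2>
PS:7↔4 J2 <8,5,3>
R:4↔5 J1 <8,6,3>
#8 <9,6,3>
C:2↔8 J2 <9,6,4>
3×8 − 2×6 − 1×4 = 8

M = 8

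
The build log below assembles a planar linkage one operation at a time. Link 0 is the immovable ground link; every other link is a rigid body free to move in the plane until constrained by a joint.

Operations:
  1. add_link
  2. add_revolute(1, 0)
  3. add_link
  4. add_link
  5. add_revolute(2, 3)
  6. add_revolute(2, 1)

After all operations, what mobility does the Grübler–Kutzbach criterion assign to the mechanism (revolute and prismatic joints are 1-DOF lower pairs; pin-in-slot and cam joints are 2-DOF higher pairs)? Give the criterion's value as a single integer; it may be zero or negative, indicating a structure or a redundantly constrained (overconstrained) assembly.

link 0 = ground. State L|J1|J2 = 1|0|0
+link1  2|0|0
R(1,0) f=1→J1  2|1|0
+link2  3|1|0
+link3  4|1|0
R(2,3) f=1→J1  4|2|0
R(2,1) f=1→J1  4|3|0
M = 3(4−1)−2·3−0 = 9−6−0 = 3

M = 3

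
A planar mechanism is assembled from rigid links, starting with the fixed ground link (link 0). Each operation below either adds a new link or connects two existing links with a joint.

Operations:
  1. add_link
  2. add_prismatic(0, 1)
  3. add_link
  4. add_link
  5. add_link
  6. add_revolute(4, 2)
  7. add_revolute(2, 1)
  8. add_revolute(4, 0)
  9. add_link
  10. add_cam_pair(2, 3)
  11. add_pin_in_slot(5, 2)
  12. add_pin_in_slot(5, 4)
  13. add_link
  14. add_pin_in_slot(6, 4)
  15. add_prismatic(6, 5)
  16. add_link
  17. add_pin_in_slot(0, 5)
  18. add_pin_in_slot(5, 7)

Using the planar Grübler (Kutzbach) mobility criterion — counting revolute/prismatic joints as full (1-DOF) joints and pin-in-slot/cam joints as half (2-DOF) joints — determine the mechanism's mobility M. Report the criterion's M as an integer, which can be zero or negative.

M = 5

ground; <1,0,0>
#1 <2,0,0>
P:0↔1 J1 <2,1,0>
#2 <3,1,0>
#3 <4,1,0>
#4 <5,1,0>
R:4↔2 J1 <5,2,0>
R:2↔1 J1 <5,3,0>
R:4↔0 J1 <5,4,0>
#5 <6,4,0>
C:2↔3 J2 <6,4,1>
PS:5↔2 J2 <6,4,2>
PS:5↔4 J2 <6,4,3>
#6 <7,4,3>
PS:6↔4 J2 <7,4,4>
P:6↔5 J1 <7,5,4>
#7 <8,5,4>
PS:0↔5 J2 <8,5,5>
PS:5↔7 J2 <8,5,6>
3×7 − 2×5 − 1×6 = 5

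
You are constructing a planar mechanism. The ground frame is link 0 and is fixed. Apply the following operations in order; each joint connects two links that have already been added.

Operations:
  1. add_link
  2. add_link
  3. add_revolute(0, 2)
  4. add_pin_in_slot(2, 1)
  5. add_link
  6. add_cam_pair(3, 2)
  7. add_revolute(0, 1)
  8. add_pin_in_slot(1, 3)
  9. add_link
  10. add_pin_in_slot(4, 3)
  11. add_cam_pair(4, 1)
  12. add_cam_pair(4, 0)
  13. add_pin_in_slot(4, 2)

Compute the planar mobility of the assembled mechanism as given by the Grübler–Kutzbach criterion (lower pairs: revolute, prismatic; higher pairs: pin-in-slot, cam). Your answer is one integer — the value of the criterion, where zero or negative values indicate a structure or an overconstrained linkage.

M = 1

link 0 = ground. State L|J1|J2 = 1|0|0
+link1  2|0|0
+link2  3|0|0
R(0,2) f=1→J1  3|1|0
PS(2,1) f=2→J2  3|1|1
+link3  4|1|1
C(3,2) f=2→J2  4|1|2
R(0,1) f=1→J1  4|2|2
PS(1,3) f=2→J2  4|2|3
+link4  5|2|3
PS(4,3) f=2→J2  5|2|4
C(4,1) f=2→J2  5|2|5
C(4,0) f=2→J2  5|2|6
PS(4,2) f=2→J2  5|2|7
M = 3(5−1)−2·2−7 = 12−4−7 = 1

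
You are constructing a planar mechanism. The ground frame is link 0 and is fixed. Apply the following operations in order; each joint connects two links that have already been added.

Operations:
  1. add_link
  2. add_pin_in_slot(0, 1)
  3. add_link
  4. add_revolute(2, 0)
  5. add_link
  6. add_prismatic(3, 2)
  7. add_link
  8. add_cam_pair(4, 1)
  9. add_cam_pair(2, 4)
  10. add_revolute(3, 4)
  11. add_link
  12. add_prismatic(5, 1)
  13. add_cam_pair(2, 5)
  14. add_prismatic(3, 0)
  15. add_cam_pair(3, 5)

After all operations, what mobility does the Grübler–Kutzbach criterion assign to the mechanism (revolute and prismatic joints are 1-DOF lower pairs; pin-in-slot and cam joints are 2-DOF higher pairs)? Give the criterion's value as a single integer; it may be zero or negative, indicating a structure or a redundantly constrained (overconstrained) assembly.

M = 0

(L,J1,J2)=(1,0,0); link0 fixed
link1: (2,0,0)
PS 0-1 [J2]: (2,0,1)
link2: (3,0,1)
R 2-0 [J1]: (3,1,1)
link3: (4,1,1)
P 3-2 [J1]: (4,2,1)
link4: (5,2,1)
C 4-1 [J2]: (5,2,2)
C 2-4 [J2]: (5,2,3)
R 3-4 [J1]: (5,3,3)
link5: (6,3,3)
P 5-1 [J1]: (6,4,3)
C 2-5 [J2]: (6,4,4)
P 3-0 [J1]: (6,5,4)
C 3-5 [J2]: (6,5,5)
Grübler: 3·5 − 2·5 − 5 = 0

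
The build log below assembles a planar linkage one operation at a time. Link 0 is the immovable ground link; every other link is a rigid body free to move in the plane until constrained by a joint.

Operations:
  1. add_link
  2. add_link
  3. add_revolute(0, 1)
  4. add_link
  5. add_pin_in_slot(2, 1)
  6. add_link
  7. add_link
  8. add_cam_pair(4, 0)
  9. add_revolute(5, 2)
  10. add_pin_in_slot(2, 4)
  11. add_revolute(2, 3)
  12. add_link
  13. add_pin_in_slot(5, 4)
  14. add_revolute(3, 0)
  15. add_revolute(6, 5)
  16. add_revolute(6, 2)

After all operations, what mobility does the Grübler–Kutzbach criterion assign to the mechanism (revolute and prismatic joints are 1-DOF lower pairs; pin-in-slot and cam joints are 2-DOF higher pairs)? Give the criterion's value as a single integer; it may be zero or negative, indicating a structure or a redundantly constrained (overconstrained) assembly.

link 0 = ground. State L|J1|J2 = 1|0|0
+link1  2|0|0
+link2  3|0|0
R(0,1) f=1→J1  3|1|0
+link3  4|1|0
PS(2,1) f=2→J2  4|1|1
+link4  5|1|1
+link5  6|1|1
C(4,0) f=2→J2  6|1|2
R(5,2) f=1→J1  6|2|2
PS(2,4) f=2→J2  6|2|3
R(2,3) f=1→J1  6|3|3
+link6  7|3|3
PS(5,4) f=2→J2  7|3|4
R(3,0) f=1→J1  7|4|4
R(6,5) f=1→J1  7|5|4
R(6,2) f=1→J1  7|6|4
M = 3(7−1)−2·6−4 = 18−12−4 = 2

M = 2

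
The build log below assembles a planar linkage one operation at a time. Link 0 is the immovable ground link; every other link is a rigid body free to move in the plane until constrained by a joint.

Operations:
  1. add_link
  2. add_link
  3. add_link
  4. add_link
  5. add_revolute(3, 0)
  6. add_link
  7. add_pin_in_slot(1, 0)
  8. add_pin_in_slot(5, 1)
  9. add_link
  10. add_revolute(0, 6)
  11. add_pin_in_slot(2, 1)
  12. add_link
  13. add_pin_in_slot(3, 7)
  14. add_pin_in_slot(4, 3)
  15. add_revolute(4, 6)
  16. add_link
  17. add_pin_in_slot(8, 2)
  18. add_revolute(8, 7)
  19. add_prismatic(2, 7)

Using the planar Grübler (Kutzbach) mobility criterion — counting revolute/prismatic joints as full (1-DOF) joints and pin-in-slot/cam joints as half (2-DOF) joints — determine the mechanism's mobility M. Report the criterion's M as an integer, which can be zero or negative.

M = 8

[1;0;0] (link 0 is ground)
L+ [2;0;0]
L+ [3;0;0]
L+ [4;0;0]
L+ [5;0;0]
R(3,0)∈J1 [5;1;0]
L+ [6;1;0]
PS(1,0)∈J2 [6;1;1]
PS(5,1)∈J2 [6;1;2]
L+ [7;1;2]
R(0,6)∈J1 [7;2;2]
PS(2,1)∈J2 [7;2;3]
L+ [8;2;3]
PS(3,7)∈J2 [8;2;4]
PS(4,3)∈J2 [8;2;5]
R(4,6)∈J1 [8;3;5]
L+ [9;3;5]
PS(8,2)∈J2 [9;3;6]
R(8,7)∈J1 [9;4;6]
P(2,7)∈J1 [9;5;6]
mobility = 24 − 10 − 6 = 8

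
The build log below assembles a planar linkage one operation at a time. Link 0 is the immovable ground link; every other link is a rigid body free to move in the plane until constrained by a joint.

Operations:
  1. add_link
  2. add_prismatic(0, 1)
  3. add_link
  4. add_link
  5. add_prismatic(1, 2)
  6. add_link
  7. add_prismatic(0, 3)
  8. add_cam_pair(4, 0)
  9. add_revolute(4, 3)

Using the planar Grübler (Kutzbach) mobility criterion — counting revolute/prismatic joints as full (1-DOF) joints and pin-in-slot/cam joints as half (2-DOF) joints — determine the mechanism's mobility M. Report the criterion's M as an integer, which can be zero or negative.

link 0 = ground. State L|J1|J2 = 1|0|0
+link1  2|0|0
P(0,1) f=1→J1  2|1|0
+link2  3|1|0
+link3  4|1|0
P(1,2) f=1→J1  4|2|0
+link4  5|2|0
P(0,3) f=1→J1  5|3|0
C(4,0) f=2→J2  5|3|1
R(4,3) f=1→J1  5|4|1
M = 3(5−1)−2·4−1 = 12−8−1 = 3

M = 3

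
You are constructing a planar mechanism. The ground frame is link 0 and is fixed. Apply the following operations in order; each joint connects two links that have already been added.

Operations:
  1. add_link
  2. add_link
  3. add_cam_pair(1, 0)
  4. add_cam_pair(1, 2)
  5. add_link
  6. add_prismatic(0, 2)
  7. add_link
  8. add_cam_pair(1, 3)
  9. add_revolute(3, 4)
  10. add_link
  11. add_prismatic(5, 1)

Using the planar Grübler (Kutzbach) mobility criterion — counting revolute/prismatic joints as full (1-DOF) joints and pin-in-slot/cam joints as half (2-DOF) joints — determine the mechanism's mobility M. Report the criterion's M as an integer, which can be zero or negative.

M = 6

L=1 J1=0 J2=0
add link → L=2 J1=0 J2=0
add link → L=3 J1=0 J2=0
C@1,0 dof=2 J2 → L=3 J1=0 J2=1
C@1,2 dof=2 J2 → L=3 J1=0 J2=2
add link → L=4 J1=0 J2=2
P@0,2 dof=1 J1 → L=4 J1=1 J2=2
add link → L=5 J1=1 J2=2
C@1,3 dof=2 J2 → L=5 J1=1 J2=3
R@3,4 dof=1 J1 → L=5 J1=2 J2=3
add link → L=6 J1=2 J2=3
P@5,1 dof=1 J1 → L=6 J1=3 J2=3
M=3(L−1)−2J1−J2=3·5−2·3−3=6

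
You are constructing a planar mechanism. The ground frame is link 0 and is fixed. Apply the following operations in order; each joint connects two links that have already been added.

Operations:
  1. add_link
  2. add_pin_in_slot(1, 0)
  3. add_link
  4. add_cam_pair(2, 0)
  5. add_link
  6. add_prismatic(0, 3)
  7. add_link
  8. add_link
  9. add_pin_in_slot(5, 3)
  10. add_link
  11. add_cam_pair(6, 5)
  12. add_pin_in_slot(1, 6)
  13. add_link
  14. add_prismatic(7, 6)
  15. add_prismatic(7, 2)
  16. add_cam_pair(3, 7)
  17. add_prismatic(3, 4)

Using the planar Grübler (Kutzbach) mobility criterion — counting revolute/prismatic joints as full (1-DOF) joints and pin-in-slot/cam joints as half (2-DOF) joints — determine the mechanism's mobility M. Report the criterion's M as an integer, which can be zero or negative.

ground; <1,0,0>
#1 <2,0,0>
PS:1↔0 J2 <2,0,1>
#2 <3,0,1>
C:2↔0 J2 <3,0,2>
#3 <4,0,2>
P:0↔3 J1 <4,1,2>
#4 <5,1,2>
#5 <6,1,2>
PS:5↔3 J2 <6,1,3>
#6 <7,1,3>
C:6↔5 J2 <7,1,4>
PS:1↔6 J2 <7,1,5>
#7 <8,1,5>
P:7↔6 J1 <8,2,5>
P:7↔2 J1 <8,3,5>
C:3↔7 J2 <8,3,6>
P:3↔4 J1 <8,4,6>
3×7 − 2×4 − 1×6 = 7

M = 7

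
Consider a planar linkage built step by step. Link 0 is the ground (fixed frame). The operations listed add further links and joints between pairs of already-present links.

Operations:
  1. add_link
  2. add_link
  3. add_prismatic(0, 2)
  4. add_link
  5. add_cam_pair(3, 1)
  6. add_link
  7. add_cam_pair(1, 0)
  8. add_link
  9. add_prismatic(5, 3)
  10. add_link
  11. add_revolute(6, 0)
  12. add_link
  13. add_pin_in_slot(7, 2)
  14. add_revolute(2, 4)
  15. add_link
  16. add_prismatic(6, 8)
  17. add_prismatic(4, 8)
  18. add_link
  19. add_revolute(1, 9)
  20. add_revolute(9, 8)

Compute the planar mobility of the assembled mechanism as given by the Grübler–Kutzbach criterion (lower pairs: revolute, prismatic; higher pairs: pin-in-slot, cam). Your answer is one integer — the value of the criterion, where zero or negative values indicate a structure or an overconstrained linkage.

link 0 = ground. State L|J1|J2 = 1|0|0
+link1  2|0|0
+link2  3|0|0
P(0,2) f=1→J1  3|1|0
+link3  4|1|0
C(3,1) f=2→J2  4|1|1
+link4  5|1|1
C(1,0) f=2→J2  5|1|2
+link5  6|1|2
P(5,3) f=1→J1  6|2|2
+link6  7|2|2
R(6,0) f=1→J1  7|3|2
+link7  8|3|2
PS(7,2) f=2→J2  8|3|3
R(2,4) f=1→J1  8|4|3
+link8  9|4|3
P(6,8) f=1→J1  9|5|3
P(4,8) f=1→J1  9|6|3
+link9  10|6|3
R(1,9) f=1→J1  10|7|3
R(9,8) f=1→J1  10|8|3
M = 3(10−1)−2·8−3 = 27−16−3 = 8

M = 8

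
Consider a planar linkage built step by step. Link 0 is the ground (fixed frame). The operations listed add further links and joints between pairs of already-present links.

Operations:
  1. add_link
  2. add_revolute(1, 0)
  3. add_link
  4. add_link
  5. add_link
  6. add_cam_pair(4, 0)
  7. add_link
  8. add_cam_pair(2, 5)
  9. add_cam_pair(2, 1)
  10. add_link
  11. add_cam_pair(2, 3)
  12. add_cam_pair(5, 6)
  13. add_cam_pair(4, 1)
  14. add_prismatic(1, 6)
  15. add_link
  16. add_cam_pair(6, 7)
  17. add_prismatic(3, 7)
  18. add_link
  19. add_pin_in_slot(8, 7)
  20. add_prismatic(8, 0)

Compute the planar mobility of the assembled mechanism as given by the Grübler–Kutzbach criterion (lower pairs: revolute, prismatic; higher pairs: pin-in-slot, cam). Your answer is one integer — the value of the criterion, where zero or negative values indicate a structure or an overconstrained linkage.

M = 8

link 0 = ground. State L|J1|J2 = 1|0|0
+link1  2|0|0
R(1,0) f=1→J1  2|1|0
+link2  3|1|0
+link3  4|1|0
+link4  5|1|0
C(4,0) f=2→J2  5|1|1
+link5  6|1|1
C(2,5) f=2→J2  6|1|2
C(2,1) f=2→J2  6|1|3
+link6  7|1|3
C(2,3) f=2→J2  7|1|4
C(5,6) f=2→J2  7|1|5
C(4,1) f=2→J2  7|1|6
P(1,6) f=1→J1  7|2|6
+link7  8|2|6
C(6,7) f=2→J2  8|2|7
P(3,7) f=1→J1  8|3|7
+link8  9|3|7
PS(8,7) f=2→J2  9|3|8
P(8,0) f=1→J1  9|4|8
M = 3(9−1)−2·4−8 = 24−8−8 = 8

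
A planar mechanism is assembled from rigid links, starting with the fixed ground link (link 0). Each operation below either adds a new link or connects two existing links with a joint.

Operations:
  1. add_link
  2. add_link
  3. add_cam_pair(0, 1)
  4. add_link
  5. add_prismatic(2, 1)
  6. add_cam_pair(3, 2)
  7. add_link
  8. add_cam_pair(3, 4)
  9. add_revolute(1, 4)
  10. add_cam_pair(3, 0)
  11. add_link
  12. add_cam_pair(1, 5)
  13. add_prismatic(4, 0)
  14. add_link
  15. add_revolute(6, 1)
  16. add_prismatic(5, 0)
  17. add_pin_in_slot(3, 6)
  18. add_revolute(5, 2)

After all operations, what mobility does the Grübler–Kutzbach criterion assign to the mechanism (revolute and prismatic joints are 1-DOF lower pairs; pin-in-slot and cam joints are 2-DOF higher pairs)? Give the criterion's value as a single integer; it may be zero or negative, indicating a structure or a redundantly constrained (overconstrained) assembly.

M = 0

link 0 = ground. State L|J1|J2 = 1|0|0
+link1  2|0|0
+link2  3|0|0
C(0,1) f=2→J2  3|0|1
+link3  4|0|1
P(2,1) f=1→J1  4|1|1
C(3,2) f=2→J2  4|1|2
+link4  5|1|2
C(3,4) f=2→J2  5|1|3
R(1,4) f=1→J1  5|2|3
C(3,0) f=2→J2  5|2|4
+link5  6|2|4
C(1,5) f=2→J2  6|2|5
P(4,0) f=1→J1  6|3|5
+link6  7|3|5
R(6,1) f=1→J1  7|4|5
P(5,0) f=1→J1  7|5|5
PS(3,6) f=2→J2  7|5|6
R(5,2) f=1→J1  7|6|6
M = 3(7−1)−2·6−6 = 18−12−6 = 0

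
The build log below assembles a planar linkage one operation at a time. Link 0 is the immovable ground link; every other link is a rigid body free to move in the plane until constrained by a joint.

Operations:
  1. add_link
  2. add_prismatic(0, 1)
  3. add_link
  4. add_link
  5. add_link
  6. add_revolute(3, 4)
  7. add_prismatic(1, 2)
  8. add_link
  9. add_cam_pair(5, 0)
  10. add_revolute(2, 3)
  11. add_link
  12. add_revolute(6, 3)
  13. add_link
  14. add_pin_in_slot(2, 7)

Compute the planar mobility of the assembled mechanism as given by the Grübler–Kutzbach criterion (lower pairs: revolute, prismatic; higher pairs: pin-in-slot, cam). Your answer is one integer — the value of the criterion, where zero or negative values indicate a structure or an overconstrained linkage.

M = 9

[1;0;0] (link 0 is ground)
L+ [2;0;0]
P(0,1)∈J1 [2;1;0]
L+ [3;1;0]
L+ [4;1;0]
L+ [5;1;0]
R(3,4)∈J1 [5;2;0]
P(1,2)∈J1 [5;3;0]
L+ [6;3;0]
C(5,0)∈J2 [6;3;1]
R(2,3)∈J1 [6;4;1]
L+ [7;4;1]
R(6,3)∈J1 [7;5;1]
L+ [8;5;1]
PS(2,7)∈J2 [8;5;2]
mobility = 21 − 10 − 2 = 9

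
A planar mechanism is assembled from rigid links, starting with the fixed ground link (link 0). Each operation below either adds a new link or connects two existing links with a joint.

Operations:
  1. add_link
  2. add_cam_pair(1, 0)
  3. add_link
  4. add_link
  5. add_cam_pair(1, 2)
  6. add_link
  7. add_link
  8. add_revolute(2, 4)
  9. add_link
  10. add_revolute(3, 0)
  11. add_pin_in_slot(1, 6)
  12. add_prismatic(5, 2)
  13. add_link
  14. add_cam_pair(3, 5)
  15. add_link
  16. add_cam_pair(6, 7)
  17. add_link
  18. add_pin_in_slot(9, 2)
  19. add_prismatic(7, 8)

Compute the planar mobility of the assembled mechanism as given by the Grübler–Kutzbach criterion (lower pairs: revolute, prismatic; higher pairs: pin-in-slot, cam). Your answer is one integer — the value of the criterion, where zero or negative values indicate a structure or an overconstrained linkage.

M = 13

(L,J1,J2)=(1,0,0); link0 fixed
link1: (2,0,0)
C 1-0 [J2]: (2,0,1)
link2: (3,0,1)
link3: (4,0,1)
C 1-2 [J2]: (4,0,2)
link4: (5,0,2)
link5: (6,0,2)
R 2-4 [J1]: (6,1,2)
link6: (7,1,2)
R 3-0 [J1]: (7,2,2)
PS 1-6 [J2]: (7,2,3)
P 5-2 [J1]: (7,3,3)
link7: (8,3,3)
C 3-5 [J2]: (8,3,4)
link8: (9,3,4)
C 6-7 [J2]: (9,3,5)
link9: (10,3,5)
PS 9-2 [J2]: (10,3,6)
P 7-8 [J1]: (10,4,6)
Grübler: 3·9 − 2·4 − 6 = 13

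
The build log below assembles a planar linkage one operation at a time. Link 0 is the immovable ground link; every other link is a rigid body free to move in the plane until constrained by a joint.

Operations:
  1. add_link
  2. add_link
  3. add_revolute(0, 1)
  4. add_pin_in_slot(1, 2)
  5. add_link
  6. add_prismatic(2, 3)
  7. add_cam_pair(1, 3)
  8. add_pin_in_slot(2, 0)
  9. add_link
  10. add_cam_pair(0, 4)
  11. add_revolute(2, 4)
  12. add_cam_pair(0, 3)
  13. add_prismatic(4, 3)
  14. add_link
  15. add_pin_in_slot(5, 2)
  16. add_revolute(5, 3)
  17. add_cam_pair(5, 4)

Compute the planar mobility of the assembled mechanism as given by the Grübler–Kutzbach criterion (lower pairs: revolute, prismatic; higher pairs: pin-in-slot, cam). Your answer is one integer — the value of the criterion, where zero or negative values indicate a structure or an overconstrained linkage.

M = -2

link 0 = ground. State L|J1|J2 = 1|0|0
+link1  2|0|0
+link2  3|0|0
R(0,1) f=1→J1  3|1|0
PS(1,2) f=2→J2  3|1|1
+link3  4|1|1
P(2,3) f=1→J1  4|2|1
C(1,3) f=2→J2  4|2|2
PS(2,0) f=2→J2  4|2|3
+link4  5|2|3
C(0,4) f=2→J2  5|2|4
R(2,4) f=1→J1  5|3|4
C(0,3) f=2→J2  5|3|5
P(4,3) f=1→J1  5|4|5
+link5  6|4|5
PS(5,2) f=2→J2  6|4|6
R(5,3) f=1→J1  6|5|6
C(5,4) f=2→J2  6|5|7
M = 3(6−1)−2·5−7 = 15−10−7 = -2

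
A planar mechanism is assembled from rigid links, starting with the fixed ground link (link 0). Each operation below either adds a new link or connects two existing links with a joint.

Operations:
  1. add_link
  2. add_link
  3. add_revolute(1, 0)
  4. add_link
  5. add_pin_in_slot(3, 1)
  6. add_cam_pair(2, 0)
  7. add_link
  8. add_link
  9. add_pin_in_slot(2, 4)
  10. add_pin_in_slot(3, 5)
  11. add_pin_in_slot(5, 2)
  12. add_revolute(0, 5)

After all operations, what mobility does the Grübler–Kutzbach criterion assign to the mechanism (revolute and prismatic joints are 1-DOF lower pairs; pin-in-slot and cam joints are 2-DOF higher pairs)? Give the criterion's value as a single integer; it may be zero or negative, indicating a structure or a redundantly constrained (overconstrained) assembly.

link 0 = ground. State L|J1|J2 = 1|0|0
+link1  2|0|0
+link2  3|0|0
R(1,0) f=1→J1  3|1|0
+link3  4|1|0
PS(3,1) f=2→J2  4|1|1
C(2,0) f=2→J2  4|1|2
+link4  5|1|2
+link5  6|1|2
PS(2,4) f=2→J2  6|1|3
PS(3,5) f=2→J2  6|1|4
PS(5,2) f=2→J2  6|1|5
R(0,5) f=1→J1  6|2|5
M = 3(6−1)−2·2−5 = 15−4−5 = 6

M = 6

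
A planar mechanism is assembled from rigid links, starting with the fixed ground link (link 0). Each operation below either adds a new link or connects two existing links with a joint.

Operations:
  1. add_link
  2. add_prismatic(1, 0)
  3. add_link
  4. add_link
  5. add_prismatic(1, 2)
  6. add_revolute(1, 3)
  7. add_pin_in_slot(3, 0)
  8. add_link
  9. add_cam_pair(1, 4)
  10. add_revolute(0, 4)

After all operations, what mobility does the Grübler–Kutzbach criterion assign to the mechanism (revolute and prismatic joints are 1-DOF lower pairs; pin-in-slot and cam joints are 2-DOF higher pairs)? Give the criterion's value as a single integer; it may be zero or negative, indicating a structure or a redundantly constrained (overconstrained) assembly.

ground; <1,0,0>
#1 <2,0,0>
P:1↔0 J1 <2,1,0>
#2 <3,1,0>
#3 <4,1,0>
P:1↔2 J1 <4,2,0>
R:1↔3 J1 <4,3,0>
PS:3↔0 J2 <4,3,1>
#4 <5,3,1>
C:1↔4 J2 <5,3,2>
R:0↔4 J1 <5,4,2>
3×4 − 2×4 − 1×2 = 2

M = 2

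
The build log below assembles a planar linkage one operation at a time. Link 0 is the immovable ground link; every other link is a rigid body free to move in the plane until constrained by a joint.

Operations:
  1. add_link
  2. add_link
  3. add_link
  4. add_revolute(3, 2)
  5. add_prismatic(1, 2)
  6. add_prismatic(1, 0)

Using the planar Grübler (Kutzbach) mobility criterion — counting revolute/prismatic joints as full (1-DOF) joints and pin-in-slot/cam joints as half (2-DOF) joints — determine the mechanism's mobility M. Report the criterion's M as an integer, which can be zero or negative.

M = 3

L=1 J1=0 J2=0
add link → L=2 J1=0 J2=0
add link → L=3 J1=0 J2=0
add link → L=4 J1=0 J2=0
R@3,2 dof=1 J1 → L=4 J1=1 J2=0
P@1,2 dof=1 J1 → L=4 J1=2 J2=0
P@1,0 dof=1 J1 → L=4 J1=3 J2=0
M=3(L−1)−2J1−J2=3·3−2·3−0=3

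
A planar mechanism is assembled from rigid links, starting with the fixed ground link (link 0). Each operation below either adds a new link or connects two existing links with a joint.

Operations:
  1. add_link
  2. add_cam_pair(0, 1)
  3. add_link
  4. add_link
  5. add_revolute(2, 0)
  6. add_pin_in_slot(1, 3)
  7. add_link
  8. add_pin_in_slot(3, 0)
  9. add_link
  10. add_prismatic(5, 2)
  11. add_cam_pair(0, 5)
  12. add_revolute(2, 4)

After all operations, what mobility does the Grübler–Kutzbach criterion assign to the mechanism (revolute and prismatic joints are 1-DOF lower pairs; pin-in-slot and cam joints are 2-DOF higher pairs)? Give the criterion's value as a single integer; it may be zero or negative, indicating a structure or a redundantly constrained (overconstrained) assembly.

M = 5

[1;0;0] (link 0 is ground)
L+ [2;0;0]
C(0,1)∈J2 [2;0;1]
L+ [3;0;1]
L+ [4;0;1]
R(2,0)∈J1 [4;1;1]
PS(1,3)∈J2 [4;1;2]
L+ [5;1;2]
PS(3,0)∈J2 [5;1;3]
L+ [6;1;3]
P(5,2)∈J1 [6;2;3]
C(0,5)∈J2 [6;2;4]
R(2,4)∈J1 [6;3;4]
mobility = 15 − 6 − 4 = 5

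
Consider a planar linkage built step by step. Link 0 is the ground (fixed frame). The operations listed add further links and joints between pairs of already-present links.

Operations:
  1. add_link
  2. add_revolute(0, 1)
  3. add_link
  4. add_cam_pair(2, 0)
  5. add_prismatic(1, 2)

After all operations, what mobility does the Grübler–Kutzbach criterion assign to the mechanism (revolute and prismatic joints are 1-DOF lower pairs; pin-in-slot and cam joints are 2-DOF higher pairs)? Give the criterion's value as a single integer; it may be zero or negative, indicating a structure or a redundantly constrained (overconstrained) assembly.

M = 1

ground; <1,0,0>
#1 <2,0,0>
R:0↔1 J1 <2,1,0>
#2 <3,1,0>
C:2↔0 J2 <3,1,1>
P:1↔2 J1 <3,2,1>
3×2 − 2×2 − 1×1 = 1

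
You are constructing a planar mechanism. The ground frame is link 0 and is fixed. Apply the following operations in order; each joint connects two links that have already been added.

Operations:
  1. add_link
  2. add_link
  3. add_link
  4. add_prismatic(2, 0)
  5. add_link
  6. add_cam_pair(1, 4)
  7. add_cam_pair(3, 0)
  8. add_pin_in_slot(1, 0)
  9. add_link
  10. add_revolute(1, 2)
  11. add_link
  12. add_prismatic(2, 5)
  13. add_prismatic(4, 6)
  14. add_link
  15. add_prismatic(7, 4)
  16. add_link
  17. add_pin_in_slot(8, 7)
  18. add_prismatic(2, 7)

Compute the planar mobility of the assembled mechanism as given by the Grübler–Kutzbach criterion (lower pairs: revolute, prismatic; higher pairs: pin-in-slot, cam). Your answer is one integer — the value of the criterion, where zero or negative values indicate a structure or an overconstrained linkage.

[1;0;0] (link 0 is ground)
L+ [2;0;0]
L+ [3;0;0]
L+ [4;0;0]
P(2,0)∈J1 [4;1;0]
L+ [5;1;0]
C(1,4)∈J2 [5;1;1]
C(3,0)∈J2 [5;1;2]
PS(1,0)∈J2 [5;1;3]
L+ [6;1;3]
R(1,2)∈J1 [6;2;3]
L+ [7;2;3]
P(2,5)∈J1 [7;3;3]
P(4,6)∈J1 [7;4;3]
L+ [8;4;3]
P(7,4)∈J1 [8;5;3]
L+ [9;5;3]
PS(8,7)∈J2 [9;5;4]
P(2,7)∈J1 [9;6;4]
mobility = 24 − 12 − 4 = 8

M = 8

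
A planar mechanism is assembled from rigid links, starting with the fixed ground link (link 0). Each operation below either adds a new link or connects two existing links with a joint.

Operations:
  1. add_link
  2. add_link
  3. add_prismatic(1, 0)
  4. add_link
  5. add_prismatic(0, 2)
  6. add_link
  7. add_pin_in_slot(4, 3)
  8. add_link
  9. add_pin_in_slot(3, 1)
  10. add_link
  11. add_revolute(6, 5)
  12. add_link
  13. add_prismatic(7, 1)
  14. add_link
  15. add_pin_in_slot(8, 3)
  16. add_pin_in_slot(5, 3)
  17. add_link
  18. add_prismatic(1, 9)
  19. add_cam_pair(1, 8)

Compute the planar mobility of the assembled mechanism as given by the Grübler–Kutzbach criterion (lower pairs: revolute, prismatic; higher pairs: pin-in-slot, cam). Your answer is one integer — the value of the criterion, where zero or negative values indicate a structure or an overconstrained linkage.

link 0 = ground. State L|J1|J2 = 1|0|0
+link1  2|0|0
+link2  3|0|0
P(1,0) f=1→J1  3|1|0
+link3  4|1|0
P(0,2) f=1→J1  4|2|0
+link4  5|2|0
PS(4,3) f=2→J2  5|2|1
+link5  6|2|1
PS(3,1) f=2→J2  6|2|2
+link6  7|2|2
R(6,5) f=1→J1  7|3|2
+link7  8|3|2
P(7,1) f=1→J1  8|4|2
+link8  9|4|2
PS(8,3) f=2→J2  9|4|3
PS(5,3) f=2→J2  9|4|4
+link9  10|4|4
P(1,9) f=1→J1  10|5|4
C(1,8) f=2→J2  10|5|5
M = 3(10−1)−2·5−5 = 27−10−5 = 12

M = 12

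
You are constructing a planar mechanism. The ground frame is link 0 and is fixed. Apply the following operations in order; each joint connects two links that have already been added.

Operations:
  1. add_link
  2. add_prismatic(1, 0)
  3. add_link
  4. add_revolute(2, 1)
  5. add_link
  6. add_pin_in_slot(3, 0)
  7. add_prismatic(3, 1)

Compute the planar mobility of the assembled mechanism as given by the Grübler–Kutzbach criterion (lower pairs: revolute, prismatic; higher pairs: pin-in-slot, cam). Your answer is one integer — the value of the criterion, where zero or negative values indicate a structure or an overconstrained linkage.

M = 2

link 0 = ground. State L|J1|J2 = 1|0|0
+link1  2|0|0
P(1,0) f=1→J1  2|1|0
+link2  3|1|0
R(2,1) f=1→J1  3|2|0
+link3  4|2|0
PS(3,0) f=2→J2  4|2|1
P(3,1) f=1→J1  4|3|1
M = 3(4−1)−2·3−1 = 9−6−1 = 2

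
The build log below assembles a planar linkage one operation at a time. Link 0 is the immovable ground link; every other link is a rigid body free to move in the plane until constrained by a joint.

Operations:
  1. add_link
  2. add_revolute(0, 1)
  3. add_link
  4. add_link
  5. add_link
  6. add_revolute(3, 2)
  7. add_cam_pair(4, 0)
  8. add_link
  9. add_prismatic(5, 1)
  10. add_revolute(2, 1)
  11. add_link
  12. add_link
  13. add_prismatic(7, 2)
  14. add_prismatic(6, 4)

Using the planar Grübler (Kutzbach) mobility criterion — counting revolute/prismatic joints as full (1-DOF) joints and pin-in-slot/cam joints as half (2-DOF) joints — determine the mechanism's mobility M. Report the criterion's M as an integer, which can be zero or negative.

M = 8

link 0 = ground. State L|J1|J2 = 1|0|0
+link1  2|0|0
R(0,1) f=1→J1  2|1|0
+link2  3|1|0
+link3  4|1|0
+link4  5|1|0
R(3,2) f=1→J1  5|2|0
C(4,0) f=2→J2  5|2|1
+link5  6|2|1
P(5,1) f=1→J1  6|3|1
R(2,1) f=1→J1  6|4|1
+link6  7|4|1
+link7  8|4|1
P(7,2) f=1→J1  8|5|1
P(6,4) f=1→J1  8|6|1
M = 3(8−1)−2·6−1 = 21−12−1 = 8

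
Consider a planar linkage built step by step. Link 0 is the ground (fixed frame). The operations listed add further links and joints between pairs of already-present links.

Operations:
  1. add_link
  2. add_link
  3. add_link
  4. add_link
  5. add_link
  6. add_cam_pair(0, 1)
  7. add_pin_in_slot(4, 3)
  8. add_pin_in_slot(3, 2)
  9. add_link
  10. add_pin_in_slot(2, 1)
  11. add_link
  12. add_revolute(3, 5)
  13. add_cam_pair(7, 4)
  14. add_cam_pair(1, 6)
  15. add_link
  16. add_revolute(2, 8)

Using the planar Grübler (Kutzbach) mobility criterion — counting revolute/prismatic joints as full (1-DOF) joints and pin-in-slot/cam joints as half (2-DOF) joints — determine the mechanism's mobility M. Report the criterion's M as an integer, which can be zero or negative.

ground; <1,0,0>
#1 <2,0,0>
#2 <3,0,0>
#3 <4,0,0>
#4 <5,0,0>
#5 <6,0,0>
C:0↔1 J2 <6,0,1>
PS:4↔3 J2 <6,0,2>
PS:3↔2 J2 <6,0,3>
#6 <7,0,3>
PS:2↔1 J2 <7,0,4>
#7 <8,0,4>
R:3↔5 J1 <8,1,4>
C:7↔4 J2 <8,1,5>
C:1↔6 J2 <8,1,6>
#8 <9,1,6>
R:2↔8 J1 <9,2,6>
3×8 − 2×2 − 1×6 = 14

M = 14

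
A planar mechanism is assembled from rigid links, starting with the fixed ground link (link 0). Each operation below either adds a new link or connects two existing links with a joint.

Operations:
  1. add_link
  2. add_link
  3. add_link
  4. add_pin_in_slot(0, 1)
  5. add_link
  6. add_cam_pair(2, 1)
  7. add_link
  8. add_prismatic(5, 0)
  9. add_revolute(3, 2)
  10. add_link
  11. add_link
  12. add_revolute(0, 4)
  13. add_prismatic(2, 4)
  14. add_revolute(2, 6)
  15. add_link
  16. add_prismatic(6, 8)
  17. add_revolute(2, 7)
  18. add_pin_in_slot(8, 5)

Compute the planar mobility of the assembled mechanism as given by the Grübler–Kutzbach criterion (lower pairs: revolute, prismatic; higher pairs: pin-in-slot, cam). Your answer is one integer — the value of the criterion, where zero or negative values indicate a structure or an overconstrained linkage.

L=1 J1=0 J2=0
add link → L=2 J1=0 J2=0
add link → L=3 J1=0 J2=0
add link → L=4 J1=0 J2=0
PS@0,1 dof=2 J2 → L=4 J1=0 J2=1
add link → L=5 J1=0 J2=1
C@2,1 dof=2 J2 → L=5 J1=0 J2=2
add link → L=6 J1=0 J2=2
P@5,0 dof=1 J1 → L=6 J1=1 J2=2
R@3,2 dof=1 J1 → L=6 J1=2 J2=2
add link → L=7 J1=2 J2=2
add link → L=8 J1=2 J2=2
R@0,4 dof=1 J1 → L=8 J1=3 J2=2
P@2,4 dof=1 J1 → L=8 J1=4 J2=2
R@2,6 dof=1 J1 → L=8 J1=5 J2=2
add link → L=9 J1=5 J2=2
P@6,8 dof=1 J1 → L=9 J1=6 J2=2
R@2,7 dof=1 J1 → L=9 J1=7 J2=2
PS@8,5 dof=2 J2 → L=9 J1=7 J2=3
M=3(L−1)−2J1−J2=3·8−2·7−3=7

M = 7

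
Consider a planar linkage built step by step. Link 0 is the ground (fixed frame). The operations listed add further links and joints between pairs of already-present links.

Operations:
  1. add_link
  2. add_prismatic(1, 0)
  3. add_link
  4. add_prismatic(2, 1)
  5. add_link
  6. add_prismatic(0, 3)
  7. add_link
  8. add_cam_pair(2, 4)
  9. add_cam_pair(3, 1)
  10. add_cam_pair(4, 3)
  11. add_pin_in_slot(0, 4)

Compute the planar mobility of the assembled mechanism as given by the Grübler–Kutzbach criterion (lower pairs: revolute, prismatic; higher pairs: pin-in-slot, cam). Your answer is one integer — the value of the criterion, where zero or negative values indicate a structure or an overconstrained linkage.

M = 2

link 0 = ground. State L|J1|J2 = 1|0|0
+link1  2|0|0
P(1,0) f=1→J1  2|1|0
+link2  3|1|0
P(2,1) f=1→J1  3|2|0
+link3  4|2|0
P(0,3) f=1→J1  4|3|0
+link4  5|3|0
C(2,4) f=2→J2  5|3|1
C(3,1) f=2→J2  5|3|2
C(4,3) f=2→J2  5|3|3
PS(0,4) f=2→J2  5|3|4
M = 3(5−1)−2·3−4 = 12−6−4 = 2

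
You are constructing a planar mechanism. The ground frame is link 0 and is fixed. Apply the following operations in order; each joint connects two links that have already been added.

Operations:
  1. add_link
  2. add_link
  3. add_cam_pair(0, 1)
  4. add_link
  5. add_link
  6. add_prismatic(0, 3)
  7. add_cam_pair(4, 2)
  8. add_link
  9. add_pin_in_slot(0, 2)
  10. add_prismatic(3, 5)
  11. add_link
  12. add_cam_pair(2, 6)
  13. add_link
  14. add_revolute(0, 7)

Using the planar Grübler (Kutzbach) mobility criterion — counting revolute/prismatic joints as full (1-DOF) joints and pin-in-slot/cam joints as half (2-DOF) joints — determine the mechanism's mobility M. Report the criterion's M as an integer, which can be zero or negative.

M = 11

ground; <1,0,0>
#1 <2,0,0>
#2 <3,0,0>
C:0↔1 J2 <3,0,1>
#3 <4,0,1>
#4 <5,0,1>
P:0↔3 J1 <5,1,1>
C:4↔2 J2 <5,1,2>
#5 <6,1,2>
PS:0↔2 J2 <6,1,3>
P:3↔5 J1 <6,2,3>
#6 <7,2,3>
C:2↔6 J2 <7,2,4>
#7 <8,2,4>
R:0↔7 J1 <8,3,4>
3×7 − 2×3 − 1×4 = 11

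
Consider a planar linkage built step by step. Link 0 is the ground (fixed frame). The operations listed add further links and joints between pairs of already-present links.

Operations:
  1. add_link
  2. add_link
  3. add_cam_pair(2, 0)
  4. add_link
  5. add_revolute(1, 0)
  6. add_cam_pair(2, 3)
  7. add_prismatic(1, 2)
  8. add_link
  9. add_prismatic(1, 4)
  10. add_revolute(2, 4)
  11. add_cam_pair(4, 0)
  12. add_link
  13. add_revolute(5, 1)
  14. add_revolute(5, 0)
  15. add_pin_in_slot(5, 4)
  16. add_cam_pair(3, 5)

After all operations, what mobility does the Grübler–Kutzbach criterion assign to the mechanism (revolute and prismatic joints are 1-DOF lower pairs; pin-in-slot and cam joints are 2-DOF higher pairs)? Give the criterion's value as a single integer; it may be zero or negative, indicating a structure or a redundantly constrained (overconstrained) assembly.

M = -2

L=1 J1=0 J2=0
add link → L=2 J1=0 J2=0
add link → L=3 J1=0 J2=0
C@2,0 dof=2 J2 → L=3 J1=0 J2=1
add link → L=4 J1=0 J2=1
R@1,0 dof=1 J1 → L=4 J1=1 J2=1
C@2,3 dof=2 J2 → L=4 J1=1 J2=2
P@1,2 dof=1 J1 → L=4 J1=2 J2=2
add link → L=5 J1=2 J2=2
P@1,4 dof=1 J1 → L=5 J1=3 J2=2
R@2,4 dof=1 J1 → L=5 J1=4 J2=2
C@4,0 dof=2 J2 → L=5 J1=4 J2=3
add link → L=6 J1=4 J2=3
R@5,1 dof=1 J1 → L=6 J1=5 J2=3
R@5,0 dof=1 J1 → L=6 J1=6 J2=3
PS@5,4 dof=2 J2 → L=6 J1=6 J2=4
C@3,5 dof=2 J2 → L=6 J1=6 J2=5
M=3(L−1)−2J1−J2=3·5−2·6−5=-2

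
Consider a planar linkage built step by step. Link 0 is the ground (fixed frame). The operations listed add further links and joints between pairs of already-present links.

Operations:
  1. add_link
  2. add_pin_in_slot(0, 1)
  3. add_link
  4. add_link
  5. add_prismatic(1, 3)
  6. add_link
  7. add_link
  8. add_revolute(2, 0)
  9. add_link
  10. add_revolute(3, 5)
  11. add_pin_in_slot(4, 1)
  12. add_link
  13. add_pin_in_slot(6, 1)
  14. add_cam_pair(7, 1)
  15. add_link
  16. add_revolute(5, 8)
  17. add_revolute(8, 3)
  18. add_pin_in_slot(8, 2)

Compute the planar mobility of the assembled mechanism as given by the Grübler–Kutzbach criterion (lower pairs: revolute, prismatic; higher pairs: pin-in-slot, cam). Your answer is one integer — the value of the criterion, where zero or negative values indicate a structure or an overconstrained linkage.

L=1 J1=0 J2=0
add link → L=2 J1=0 J2=0
PS@0,1 dof=2 J2 → L=2 J1=0 J2=1
add link → L=3 J1=0 J2=1
add link → L=4 J1=0 J2=1
P@1,3 dof=1 J1 → L=4 J1=1 J2=1
add link → L=5 J1=1 J2=1
add link → L=6 J1=1 J2=1
R@2,0 dof=1 J1 → L=6 J1=2 J2=1
add link → L=7 J1=2 J2=1
R@3,5 dof=1 J1 → L=7 J1=3 J2=1
PS@4,1 dof=2 J2 → L=7 J1=3 J2=2
add link → L=8 J1=3 J2=2
PS@6,1 dof=2 J2 → L=8 J1=3 J2=3
C@7,1 dof=2 J2 → L=8 J1=3 J2=4
add link → L=9 J1=3 J2=4
R@5,8 dof=1 J1 → L=9 J1=4 J2=4
R@8,3 dof=1 J1 → L=9 J1=5 J2=4
PS@8,2 dof=2 J2 → L=9 J1=5 J2=5
M=3(L−1)−2J1−J2=3·8−2·5−5=9

M = 9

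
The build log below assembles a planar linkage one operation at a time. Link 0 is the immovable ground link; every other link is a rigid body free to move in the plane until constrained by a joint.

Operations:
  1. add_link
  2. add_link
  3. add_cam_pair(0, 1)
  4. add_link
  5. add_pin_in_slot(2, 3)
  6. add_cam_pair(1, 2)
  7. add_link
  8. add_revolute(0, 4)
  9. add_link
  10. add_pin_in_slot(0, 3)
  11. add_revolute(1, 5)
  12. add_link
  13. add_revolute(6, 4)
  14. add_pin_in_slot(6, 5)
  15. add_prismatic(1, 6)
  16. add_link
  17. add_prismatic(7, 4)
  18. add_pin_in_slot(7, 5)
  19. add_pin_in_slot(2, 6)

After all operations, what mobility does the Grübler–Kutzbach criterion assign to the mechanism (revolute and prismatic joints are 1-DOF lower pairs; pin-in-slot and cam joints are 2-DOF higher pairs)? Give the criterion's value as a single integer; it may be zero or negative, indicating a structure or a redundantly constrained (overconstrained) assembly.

ground; <1,0,0>
#1 <2,0,0>
#2 <3,0,0>
C:0↔1 J2 <3,0,1>
#3 <4,0,1>
PS:2↔3 J2 <4,0,2>
C:1↔2 J2 <4,0,3>
#4 <5,0,3>
R:0↔4 J1 <5,1,3>
#5 <6,1,3>
PS:0↔3 J2 <6,1,4>
R:1↔5 J1 <6,2,4>
#6 <7,2,4>
R:6↔4 J1 <7,3,4>
PS:6↔5 J2 <7,3,5>
P:1↔6 J1 <7,4,5>
#7 <8,4,5>
P:7↔4 J1 <8,5,5>
PS:7↔5 J2 <8,5,6>
PS:2↔6 J2 <8,5,7>
3×7 − 2×5 − 1×7 = 4

M = 4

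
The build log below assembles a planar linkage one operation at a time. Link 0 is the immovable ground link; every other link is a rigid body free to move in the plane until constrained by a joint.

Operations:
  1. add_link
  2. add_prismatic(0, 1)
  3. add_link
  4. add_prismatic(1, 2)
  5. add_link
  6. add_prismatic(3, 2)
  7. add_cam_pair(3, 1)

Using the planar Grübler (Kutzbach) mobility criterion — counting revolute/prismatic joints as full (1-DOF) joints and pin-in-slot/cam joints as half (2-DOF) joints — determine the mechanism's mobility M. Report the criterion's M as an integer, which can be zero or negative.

M = 2

L=1 J1=0 J2=0
add link → L=2 J1=0 J2=0
P@0,1 dof=1 J1 → L=2 J1=1 J2=0
add link → L=3 J1=1 J2=0
P@1,2 dof=1 J1 → L=3 J1=2 J2=0
add link → L=4 J1=2 J2=0
P@3,2 dof=1 J1 → L=4 J1=3 J2=0
C@3,1 dof=2 J2 → L=4 J1=3 J2=1
M=3(L−1)−2J1−J2=3·3−2·3−1=2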